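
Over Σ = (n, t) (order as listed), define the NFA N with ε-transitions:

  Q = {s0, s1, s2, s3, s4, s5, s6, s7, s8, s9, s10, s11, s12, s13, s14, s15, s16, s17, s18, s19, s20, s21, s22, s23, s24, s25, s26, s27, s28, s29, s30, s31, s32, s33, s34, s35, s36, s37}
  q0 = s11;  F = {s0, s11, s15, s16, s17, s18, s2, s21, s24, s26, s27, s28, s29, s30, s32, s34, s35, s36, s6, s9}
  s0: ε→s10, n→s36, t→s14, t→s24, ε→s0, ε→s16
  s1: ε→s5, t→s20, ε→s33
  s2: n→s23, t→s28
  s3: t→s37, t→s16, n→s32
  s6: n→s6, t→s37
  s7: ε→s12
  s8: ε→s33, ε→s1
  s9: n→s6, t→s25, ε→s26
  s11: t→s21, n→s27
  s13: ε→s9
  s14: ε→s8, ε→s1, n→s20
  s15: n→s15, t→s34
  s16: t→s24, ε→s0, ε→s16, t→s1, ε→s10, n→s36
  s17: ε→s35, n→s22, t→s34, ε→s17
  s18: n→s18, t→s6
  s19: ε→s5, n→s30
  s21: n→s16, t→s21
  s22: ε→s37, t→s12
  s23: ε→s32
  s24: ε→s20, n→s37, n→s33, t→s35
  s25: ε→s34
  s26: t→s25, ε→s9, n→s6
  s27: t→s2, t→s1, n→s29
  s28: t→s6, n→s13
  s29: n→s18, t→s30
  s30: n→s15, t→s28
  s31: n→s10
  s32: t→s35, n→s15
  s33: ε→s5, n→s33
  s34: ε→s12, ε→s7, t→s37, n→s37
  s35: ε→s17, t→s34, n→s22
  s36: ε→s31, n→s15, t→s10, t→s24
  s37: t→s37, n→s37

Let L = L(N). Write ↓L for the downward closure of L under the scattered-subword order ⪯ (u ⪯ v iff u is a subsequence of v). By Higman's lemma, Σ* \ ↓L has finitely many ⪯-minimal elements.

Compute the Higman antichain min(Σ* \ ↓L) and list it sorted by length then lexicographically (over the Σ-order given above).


|Q|=38, |F|=20, |δ|=84 (28 ε).
min D↑ (18 st, q0=0, F={16}): 0:n→1,t→2 1:n→3,t→4 2:n→5,t→2 3:n→6,t→7 4:n→8,t→9 5:n→10,t→11 6:n→6,t→12 7:n→13,t→9 8:n→13,t→14 9:n→15,t→12 10:n→13,t→11 11:n→16,t→14 12:n→12,t→16 13:n→13,t→17 14:n→16,t→17 15:n→12,t→17 16:n→16,t→16 17:n→16,t→16.
'tntn': |S_i|=[35, 31, 27, 16, 6] end={s12,s20,s22,s33,s37,s5} rej; 4/4 del acc.
'nnntt': N↓-sim [35, 33, 26, 15, 6, 1] end={s37} — reject; 5/5 deletions ∈↓L.
'ntttt': |S_i|=[35, 33, 26, 14, 6, 1] end={s37} rej; 5/5 deletions ∈↓L.
'nttnnt': N↓-sim [35, 33, 26, 14, 10, 2, 1] end={s37} rej; 6/6 single-dels accept.
4 minimals (antichain).

min(Σ*\↓L) = [tntn, nnntt, ntttt, nttnnt].


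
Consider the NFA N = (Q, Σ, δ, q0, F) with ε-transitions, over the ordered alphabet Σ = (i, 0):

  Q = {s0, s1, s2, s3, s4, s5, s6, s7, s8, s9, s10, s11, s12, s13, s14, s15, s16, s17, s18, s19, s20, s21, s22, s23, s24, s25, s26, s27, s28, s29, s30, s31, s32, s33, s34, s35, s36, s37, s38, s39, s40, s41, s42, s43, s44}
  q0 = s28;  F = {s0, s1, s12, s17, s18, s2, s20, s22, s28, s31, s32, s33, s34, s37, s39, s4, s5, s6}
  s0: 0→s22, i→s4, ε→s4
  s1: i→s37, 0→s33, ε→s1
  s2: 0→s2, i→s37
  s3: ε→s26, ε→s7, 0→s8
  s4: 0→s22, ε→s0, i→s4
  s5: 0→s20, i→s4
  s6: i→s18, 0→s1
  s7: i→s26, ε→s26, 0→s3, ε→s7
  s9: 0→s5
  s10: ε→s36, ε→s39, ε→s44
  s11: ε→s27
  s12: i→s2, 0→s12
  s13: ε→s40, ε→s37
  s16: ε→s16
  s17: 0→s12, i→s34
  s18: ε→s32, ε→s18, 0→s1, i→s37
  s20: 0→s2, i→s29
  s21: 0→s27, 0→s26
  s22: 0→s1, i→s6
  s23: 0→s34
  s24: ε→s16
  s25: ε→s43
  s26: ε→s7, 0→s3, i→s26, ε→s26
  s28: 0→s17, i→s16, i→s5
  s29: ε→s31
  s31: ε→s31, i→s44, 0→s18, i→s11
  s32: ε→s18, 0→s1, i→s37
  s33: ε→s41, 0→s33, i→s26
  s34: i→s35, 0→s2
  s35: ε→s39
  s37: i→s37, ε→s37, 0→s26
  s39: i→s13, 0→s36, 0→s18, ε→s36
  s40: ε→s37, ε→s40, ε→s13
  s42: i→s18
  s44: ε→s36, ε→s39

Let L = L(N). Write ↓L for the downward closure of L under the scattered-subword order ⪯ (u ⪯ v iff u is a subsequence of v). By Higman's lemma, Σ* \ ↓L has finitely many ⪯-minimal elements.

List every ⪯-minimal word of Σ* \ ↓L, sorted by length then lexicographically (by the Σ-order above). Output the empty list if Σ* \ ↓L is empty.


|Q|=45, |F|=18, |δ|=81 (32 ε).
min D↑ (17 st, q0=0, F={16}): 0:i→1,0→2 1:i→3,0→4 2:i→5,0→6 3:i→3,0→7 4:i→8,0→9 5:i→10,0→9 6:i→9,0→6 7:i→11,0→12 8:i→10,0→13 9:i→14,0→9 10:i→14,0→13 11:i→13,0→12 12:i→14,0→15 13:i→14,0→12 14:i→14,0→16 15:i→16,0→15 16:i→16,0→16.
'i00i0': N↓-sim [32, 29, 23, 12, 5, 4] end={s26,s3,s7,s8} ∉↓L; 5/5 deletions ∈↓L.
'0iii0': N↓-sim [32, 27, 23, 18, 7, 4] end={s26,s3,s7,s8} rej; 5/5 single-dels accept.
'0i0i0': run [32, 27, 23, 12, 5, 4] end={s26,s3,s7,s8} ∉↓L; 5/5 single-dels accept.
'00ii0': run [32, 27, 13, 6, 5, 4] end={s26,s3,s7,s8} ∉↓L; 5/5 deletions ∈↓L.
'ii000i': run [32, 29, 24, 13, 8, 6, 4] end={s26,s3,s7,s8} ∉↓L; 6/6 del acc.
5 words, ⪯-incomp.

Antichain: [i00i0, 0iii0, 0i0i0, 00ii0, ii000i].


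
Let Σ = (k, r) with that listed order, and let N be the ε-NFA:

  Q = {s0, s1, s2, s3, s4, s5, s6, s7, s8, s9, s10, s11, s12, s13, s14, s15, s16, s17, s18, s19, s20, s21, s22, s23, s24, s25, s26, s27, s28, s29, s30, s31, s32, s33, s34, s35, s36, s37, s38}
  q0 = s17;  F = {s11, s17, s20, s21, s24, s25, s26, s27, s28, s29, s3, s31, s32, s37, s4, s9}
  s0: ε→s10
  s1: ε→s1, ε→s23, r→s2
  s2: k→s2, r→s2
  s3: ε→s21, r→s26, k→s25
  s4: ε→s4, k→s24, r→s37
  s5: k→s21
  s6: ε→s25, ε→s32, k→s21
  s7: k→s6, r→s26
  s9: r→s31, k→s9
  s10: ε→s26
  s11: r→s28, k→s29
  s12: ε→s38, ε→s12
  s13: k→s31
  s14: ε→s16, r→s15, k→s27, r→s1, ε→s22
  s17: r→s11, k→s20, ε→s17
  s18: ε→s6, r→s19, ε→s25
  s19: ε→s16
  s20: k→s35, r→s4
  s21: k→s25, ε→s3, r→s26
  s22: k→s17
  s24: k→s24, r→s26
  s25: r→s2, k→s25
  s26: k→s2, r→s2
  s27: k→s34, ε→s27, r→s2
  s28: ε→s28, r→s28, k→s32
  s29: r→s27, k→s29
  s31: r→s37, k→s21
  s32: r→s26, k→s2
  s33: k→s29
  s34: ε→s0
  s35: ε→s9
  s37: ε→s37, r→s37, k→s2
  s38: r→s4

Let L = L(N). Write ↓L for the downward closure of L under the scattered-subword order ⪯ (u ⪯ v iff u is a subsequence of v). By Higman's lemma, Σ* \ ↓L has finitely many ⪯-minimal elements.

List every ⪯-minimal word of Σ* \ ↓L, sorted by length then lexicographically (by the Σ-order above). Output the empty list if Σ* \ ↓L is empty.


Antichain: [krrk, rkrr, rrkk, kkrkkr].

|Q|=39, |F|=16, |δ|=69 (22 ε).
min D↑ (16 st, q0=0, F={14}): 0:k→1,r→2 1:k→3,r→4 2:k→5,r→6 3:k→3,r→7 4:k→8,r→9 5:k→5,r→10 6:k→11,r→6 7:k→12,r→9 8:k→8,r→13 9:k→14,r→9 10:k→13,r→14 11:k→14,r→13 12:k→15,r→13 13:k→14,r→14 14:k→14,r→14 15:k→15,r→14 (ε-aug+det+¬).
'krrk': run [21, 18, 13, 3, 1] end={s2} — reject; 4/4 del acc.
'rkrr': N↓-sim [21, 17, 12, 6, 1] end={s2} ∉↓L; 4/4 single-dels accept.
'rrkk': |S_i|=[21, 17, 9, 6, 1] end={s2} rej; 4/4 del acc.
'kkrkkr': run [21, 18, 15, 11, 8, 2, 1] end={s2} rej; 6/6 single-dels accept.
4 words, ⪯-incomp.


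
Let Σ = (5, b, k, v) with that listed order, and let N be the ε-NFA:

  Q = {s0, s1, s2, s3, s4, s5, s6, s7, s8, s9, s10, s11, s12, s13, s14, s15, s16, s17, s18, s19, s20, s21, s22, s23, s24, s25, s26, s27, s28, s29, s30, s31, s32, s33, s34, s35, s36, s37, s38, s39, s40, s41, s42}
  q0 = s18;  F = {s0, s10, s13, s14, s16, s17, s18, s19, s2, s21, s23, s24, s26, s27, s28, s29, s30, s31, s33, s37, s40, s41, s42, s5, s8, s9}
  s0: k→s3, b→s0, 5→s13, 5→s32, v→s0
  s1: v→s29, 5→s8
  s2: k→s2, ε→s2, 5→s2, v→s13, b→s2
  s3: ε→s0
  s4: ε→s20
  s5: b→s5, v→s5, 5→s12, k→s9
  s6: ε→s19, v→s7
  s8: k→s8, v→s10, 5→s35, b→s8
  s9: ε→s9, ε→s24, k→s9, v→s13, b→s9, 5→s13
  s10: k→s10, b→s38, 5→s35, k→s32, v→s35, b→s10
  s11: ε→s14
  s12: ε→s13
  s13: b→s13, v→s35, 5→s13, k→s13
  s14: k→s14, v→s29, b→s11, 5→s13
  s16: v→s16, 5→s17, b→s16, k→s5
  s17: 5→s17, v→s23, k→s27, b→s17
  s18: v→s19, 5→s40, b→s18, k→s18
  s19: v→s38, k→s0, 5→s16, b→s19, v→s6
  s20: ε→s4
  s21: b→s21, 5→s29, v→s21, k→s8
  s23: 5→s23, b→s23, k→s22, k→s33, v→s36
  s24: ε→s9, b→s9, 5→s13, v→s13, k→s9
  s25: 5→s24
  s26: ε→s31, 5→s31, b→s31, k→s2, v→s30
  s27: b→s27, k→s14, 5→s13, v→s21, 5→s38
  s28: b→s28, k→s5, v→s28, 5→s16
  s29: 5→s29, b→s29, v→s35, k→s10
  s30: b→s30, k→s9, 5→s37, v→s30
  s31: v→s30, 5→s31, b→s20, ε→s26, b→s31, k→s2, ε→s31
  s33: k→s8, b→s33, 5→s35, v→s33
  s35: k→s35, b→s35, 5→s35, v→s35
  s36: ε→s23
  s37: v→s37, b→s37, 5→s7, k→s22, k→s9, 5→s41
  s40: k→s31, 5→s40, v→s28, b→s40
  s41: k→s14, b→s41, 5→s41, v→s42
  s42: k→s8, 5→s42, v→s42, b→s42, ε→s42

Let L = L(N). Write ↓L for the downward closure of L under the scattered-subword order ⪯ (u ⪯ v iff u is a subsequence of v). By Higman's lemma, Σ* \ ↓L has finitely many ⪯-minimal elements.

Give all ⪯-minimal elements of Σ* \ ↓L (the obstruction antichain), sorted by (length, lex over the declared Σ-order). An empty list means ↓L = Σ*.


min(Σ*\↓L) = [vk5v, 5kkvv, v55vk5].

|Q|=43, |F|=26, |δ|=136 (15 ε).
min D↑ (25 st, q0=0, F={16}): 0:5→1,b→0,k→0,v→2 1:5→1,b→1,k→3,v→4 2:5→5,b→2,k→6,v→2 3:5→3,b→3,k→7,v→8 4:5→5,b→4,k→9,v→4 5:5→10,b→5,k→9,v→5 6:5→11,b→6,k→6,v→6 7:5→7,b→7,k→7,v→11 8:5→12,b→8,k→13,v→8 9:5→11,b→9,k→13,v→9 10:5→10,b→10,k→14,v→15 11:5→11,b→11,k→11,v→16 12:5→17,b→12,k→13,v→12 13:5→11,b→13,k→13,v→11 14:5→11,b→14,k→18,v→19 15:5→15,b→15,k→20,v→15 16:5→16,b→16,k→16,v→16 17:5→17,b→17,k→18,v→21 18:5→11,b→18,k→18,v→22 19:5→22,b→19,k→23,v→19 20:5→16,b→20,k→23,v→20 21:5→21,b→21,k→23,v→21 22:5→22,b→22,k→24,v→16 23:5→16,b→23,k→23,v→24 24:5→16,b→24,k→24,v→16.
'vk5v': run [38, 31, 19, 7, 1] end={s35} ∉↓L; 4/4 deletions ∈↓L.
'5kkvv': N↓-sim [38, 33, 27, 13, 6, 1] end={s35} ∉↓L; 5/5 deletions ∈↓L.
'v55vk5': |S_i|=[38, 31, 25, 20, 12, 7, 1] end={s35} rej; 6/6 deletions ∈↓L.
3 obstructions.


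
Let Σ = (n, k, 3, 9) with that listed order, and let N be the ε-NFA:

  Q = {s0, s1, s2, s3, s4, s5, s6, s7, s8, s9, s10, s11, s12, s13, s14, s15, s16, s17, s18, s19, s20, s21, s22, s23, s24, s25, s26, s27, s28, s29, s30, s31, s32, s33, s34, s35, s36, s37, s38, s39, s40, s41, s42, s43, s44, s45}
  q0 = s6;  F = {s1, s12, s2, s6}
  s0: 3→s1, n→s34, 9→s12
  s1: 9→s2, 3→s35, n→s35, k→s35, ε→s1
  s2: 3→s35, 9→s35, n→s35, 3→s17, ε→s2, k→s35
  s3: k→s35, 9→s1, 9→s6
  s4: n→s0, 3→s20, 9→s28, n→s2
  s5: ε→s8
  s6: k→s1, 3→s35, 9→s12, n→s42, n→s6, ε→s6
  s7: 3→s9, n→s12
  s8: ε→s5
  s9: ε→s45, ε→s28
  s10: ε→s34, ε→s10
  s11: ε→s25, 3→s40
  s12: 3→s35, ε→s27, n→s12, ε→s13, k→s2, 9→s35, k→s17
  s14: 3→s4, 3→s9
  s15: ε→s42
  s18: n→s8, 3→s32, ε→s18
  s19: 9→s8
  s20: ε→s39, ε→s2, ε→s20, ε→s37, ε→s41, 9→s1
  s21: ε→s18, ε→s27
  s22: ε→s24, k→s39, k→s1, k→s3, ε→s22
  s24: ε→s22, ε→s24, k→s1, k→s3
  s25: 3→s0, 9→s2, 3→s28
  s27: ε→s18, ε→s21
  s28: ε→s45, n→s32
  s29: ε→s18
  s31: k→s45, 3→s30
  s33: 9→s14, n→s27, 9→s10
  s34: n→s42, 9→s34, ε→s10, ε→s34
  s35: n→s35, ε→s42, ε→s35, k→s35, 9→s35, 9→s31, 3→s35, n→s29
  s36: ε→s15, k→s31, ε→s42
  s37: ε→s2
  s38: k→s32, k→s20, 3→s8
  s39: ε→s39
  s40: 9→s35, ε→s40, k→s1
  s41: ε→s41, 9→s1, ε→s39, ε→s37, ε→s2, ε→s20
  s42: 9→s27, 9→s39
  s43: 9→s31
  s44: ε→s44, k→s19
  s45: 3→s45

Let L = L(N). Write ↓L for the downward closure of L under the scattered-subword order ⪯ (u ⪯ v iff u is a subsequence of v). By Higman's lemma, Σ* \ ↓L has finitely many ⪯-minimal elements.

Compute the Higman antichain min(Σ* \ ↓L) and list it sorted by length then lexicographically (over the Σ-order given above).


Antichain: [3, kn, kk, 99].

|Q|=46, |F|=4, |δ|=116 (44 ε).
min D↑ (5 st, q0=0, F={2}): 0:n→0,k→1,3→2,9→3 1:n→2,k→2,3→2,9→4 2:n→2,k→2,3→2,9→2 3:n→3,k→4,3→2,9→2 4:n→2,k→2,3→2,9→2 (ε-aug+det+¬).
'3': N↓-sim [19, 14] end={s17,s18,s21,s27,s29,s30,s31,s32,s35,s39,s42,s45,…} — reject; 1/1 deletions ∈↓L.
'kn': N↓-sim [19, 16, 13] end={s18,s21,s27,s29,s30,s31,s32,s35,s39,s42,s45,s5,…} rej; 2/2 deletions ∈↓L.
'kk': |S_i|=[19, 16, 13] end={s18,s21,s27,s29,s30,s31,s32,s35,s39,s42,s45,s5,…} rej; 2/2 del acc.
'99': N↓-sim [19, 17, 13] end={s18,s21,s27,s29,s30,s31,s32,s35,s39,s42,s45,s5,…} rej; 2/2 del acc.
4 words, ⪯-incomp.


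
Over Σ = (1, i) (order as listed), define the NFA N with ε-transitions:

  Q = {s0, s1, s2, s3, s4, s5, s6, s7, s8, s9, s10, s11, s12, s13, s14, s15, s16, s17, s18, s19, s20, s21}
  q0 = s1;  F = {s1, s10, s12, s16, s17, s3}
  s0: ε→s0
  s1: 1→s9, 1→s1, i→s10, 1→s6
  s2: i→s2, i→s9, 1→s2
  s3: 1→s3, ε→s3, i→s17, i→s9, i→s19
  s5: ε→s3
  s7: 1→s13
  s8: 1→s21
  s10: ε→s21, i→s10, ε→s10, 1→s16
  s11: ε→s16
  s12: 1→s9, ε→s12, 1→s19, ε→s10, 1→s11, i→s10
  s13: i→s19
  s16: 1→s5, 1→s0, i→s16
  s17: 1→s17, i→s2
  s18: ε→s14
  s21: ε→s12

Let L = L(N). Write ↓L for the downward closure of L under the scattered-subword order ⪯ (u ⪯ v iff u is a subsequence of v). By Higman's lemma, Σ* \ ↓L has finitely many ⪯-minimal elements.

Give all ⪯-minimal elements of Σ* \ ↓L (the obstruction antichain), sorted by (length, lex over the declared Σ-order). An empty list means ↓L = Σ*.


min(Σ*\↓L) = [i11ii].

|Q|=22, |F|=6, |δ|=35 (10 ε).
min D↑ (6 st, q0=0, F={5}): 0:1→0,i→1 1:1→2,i→1 2:1→3,i→2 3:1→3,i→4 4:1→4,i→5 5:1→5,i→5 (ε-aug+det+¬).
'i11ii': N↓-sim [14, 12, 9, 7, 4, 2] end={s2,s9} rej; 5/5 deletions ∈↓L.
1 obstructions.


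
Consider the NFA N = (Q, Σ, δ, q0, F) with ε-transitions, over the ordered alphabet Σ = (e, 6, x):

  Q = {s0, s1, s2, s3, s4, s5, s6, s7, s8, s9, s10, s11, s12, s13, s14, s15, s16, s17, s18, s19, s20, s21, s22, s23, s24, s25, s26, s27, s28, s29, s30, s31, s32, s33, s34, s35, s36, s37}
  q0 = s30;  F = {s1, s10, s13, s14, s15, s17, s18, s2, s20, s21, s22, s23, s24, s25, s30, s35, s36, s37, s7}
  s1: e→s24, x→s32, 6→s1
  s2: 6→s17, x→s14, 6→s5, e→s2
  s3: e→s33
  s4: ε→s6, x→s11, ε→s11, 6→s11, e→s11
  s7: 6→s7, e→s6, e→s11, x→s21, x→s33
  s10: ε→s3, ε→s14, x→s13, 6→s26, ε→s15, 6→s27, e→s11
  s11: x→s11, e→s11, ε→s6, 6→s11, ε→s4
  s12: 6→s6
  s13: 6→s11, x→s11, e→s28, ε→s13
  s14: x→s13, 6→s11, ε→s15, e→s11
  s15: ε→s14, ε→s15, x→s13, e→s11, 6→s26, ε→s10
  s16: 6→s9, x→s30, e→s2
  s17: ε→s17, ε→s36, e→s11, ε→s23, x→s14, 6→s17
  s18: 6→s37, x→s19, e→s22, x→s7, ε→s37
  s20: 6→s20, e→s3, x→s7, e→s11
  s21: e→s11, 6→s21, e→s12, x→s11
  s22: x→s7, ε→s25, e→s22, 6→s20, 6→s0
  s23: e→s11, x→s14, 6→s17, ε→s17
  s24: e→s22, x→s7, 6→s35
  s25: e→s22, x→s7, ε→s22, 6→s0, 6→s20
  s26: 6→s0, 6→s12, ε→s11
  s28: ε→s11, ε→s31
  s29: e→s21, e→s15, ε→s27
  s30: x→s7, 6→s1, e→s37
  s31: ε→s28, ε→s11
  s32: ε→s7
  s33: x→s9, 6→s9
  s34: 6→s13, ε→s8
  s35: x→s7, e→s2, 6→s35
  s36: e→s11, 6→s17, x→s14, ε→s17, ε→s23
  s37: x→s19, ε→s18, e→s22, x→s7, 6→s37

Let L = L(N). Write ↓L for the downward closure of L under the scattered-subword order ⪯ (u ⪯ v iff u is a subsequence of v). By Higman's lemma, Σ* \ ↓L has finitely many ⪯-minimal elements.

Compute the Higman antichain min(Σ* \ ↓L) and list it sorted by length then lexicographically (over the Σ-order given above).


|Q|=38, |F|=19, |δ|=115 (30 ε).
min D↑ (14 st, q0=0, F={6}): 0:e→1,6→2,x→3 1:e→4,6→1,x→3 2:e→5,6→2,x→3 3:e→6,6→3,x→7 4:e→4,6→8,x→3 5:e→4,6→9,x→3 6:e→6,6→6,x→6 7:e→6,6→7,x→6 8:e→6,6→8,x→3 9:e→10,6→9,x→3 10:e→10,6→11,x→12 11:e→6,6→11,x→12 12:e→6,6→6,x→13 13:e→6,6→6,x→6.
'xe': N↓-sim [34, 20, 8] end={s11,s12,s28,s31,s33,s4,s6,s9} — reject; 2/2 single-dels accept.
'xxx': |S_i|=[34, 20, 10, 4] end={s11,s4,s6,s9} — reject; 3/3 single-dels accept.
'ee6e': N↓-sim [34, 31, 26, 23, 9] end={s11,s12,s28,s3,s31,s33,s4,s6,s9} rej; 4/4 del acc.
'6e6ex6': run [34, 33, 28, 25, 21, 16, 8] end={s0,s11,s12,s26,s27,s4,s6,s9} rej; 6/6 single-dels accept.
4 minimals (antichain).

Antichain: [xe, xxx, ee6e, 6e6ex6].


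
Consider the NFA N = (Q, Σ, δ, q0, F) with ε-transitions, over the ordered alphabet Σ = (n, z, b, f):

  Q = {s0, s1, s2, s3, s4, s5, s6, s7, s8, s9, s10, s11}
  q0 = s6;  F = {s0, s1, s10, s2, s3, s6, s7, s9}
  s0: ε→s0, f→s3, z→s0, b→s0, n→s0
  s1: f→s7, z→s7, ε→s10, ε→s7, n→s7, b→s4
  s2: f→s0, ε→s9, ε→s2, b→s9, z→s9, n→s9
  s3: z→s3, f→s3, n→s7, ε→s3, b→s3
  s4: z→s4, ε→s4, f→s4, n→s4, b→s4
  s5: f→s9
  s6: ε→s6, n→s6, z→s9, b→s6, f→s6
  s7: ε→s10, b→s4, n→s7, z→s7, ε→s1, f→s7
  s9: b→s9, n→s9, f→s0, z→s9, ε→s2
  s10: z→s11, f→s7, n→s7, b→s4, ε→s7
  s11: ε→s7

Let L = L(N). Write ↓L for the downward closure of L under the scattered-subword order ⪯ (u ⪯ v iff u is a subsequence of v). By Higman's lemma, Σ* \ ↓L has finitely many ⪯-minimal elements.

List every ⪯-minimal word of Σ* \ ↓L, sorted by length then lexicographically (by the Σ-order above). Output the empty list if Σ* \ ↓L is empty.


Antichain: [zffnb].

|Q|=12, |F|=8, |δ|=50 (13 ε).
min D↑ (6 st, q0=0, F={5}): 0:n→0,z→1,b→0,f→0 1:n→1,z→1,b→1,f→2 2:n→2,z→2,b→2,f→3 3:n→4,z→3,b→3,f→3 4:n→4,z→4,b→5,f→4 5:n→5,z→5,b→5,f→5 (ε-aug+det+¬).
'zffnb': |S_i|=[10, 9, 7, 6, 5, 1] end={s4} — reject; 5/5 deletions ∈↓L.
1 words, ⪯-incomp.


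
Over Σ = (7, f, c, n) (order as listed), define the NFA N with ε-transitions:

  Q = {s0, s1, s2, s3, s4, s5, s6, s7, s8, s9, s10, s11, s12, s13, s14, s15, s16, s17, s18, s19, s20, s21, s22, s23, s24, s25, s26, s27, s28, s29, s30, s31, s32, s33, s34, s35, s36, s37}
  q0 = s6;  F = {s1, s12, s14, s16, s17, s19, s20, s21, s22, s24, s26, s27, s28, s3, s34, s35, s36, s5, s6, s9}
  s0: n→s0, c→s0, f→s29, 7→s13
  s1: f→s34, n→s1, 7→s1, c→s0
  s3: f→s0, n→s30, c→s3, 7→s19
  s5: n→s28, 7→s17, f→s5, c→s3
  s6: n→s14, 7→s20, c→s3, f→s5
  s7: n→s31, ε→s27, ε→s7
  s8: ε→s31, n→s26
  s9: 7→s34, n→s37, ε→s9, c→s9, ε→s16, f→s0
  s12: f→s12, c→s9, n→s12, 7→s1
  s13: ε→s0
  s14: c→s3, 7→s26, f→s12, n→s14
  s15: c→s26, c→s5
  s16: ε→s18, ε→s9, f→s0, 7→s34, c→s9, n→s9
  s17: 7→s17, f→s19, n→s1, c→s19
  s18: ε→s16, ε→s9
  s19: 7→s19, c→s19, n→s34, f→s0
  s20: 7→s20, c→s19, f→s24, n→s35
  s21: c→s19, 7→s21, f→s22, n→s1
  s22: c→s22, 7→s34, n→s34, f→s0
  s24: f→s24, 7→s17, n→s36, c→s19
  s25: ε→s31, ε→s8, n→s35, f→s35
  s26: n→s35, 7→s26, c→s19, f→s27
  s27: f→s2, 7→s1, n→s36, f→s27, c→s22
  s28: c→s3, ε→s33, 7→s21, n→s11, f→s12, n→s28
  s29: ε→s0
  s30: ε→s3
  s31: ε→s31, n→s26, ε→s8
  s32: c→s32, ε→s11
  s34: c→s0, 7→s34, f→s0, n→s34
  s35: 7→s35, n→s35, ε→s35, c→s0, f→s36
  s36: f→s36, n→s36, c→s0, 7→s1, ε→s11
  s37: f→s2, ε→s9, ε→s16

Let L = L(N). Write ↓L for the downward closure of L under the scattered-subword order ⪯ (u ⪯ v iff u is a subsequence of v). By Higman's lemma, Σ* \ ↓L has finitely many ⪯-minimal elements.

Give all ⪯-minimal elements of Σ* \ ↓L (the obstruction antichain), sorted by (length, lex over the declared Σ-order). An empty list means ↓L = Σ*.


|Q|=38, |F|=20, |δ|=117 (22 ε).
min D↑ (20 st, q0=0, F={10}): 0:7→1,f→2,c→3,n→4 1:7→1,f→5,c→6,n→7 2:7→8,f→2,c→3,n→9 3:7→6,f→10,c→3,n→3 4:7→11,f→12,c→3,n→4 5:7→8,f→5,c→6,n→13 6:7→6,f→10,c→6,n→14 7:7→7,f→13,c→10,n→7 8:7→8,f→6,c→6,n→15 9:7→16,f→12,c→3,n→9 10:7→10,f→10,c→10,n→10 11:7→11,f→17,c→6,n→7 12:7→15,f→12,c→18,n→12 13:7→15,f→13,c→10,n→13 14:7→14,f→10,c→10,n→14 15:7→15,f→14,c→10,n→15 16:7→16,f→19,c→6,n→15 17:7→15,f→17,c→19,n→13 18:7→14,f→10,c→18,n→18 19:7→14,f→10,c→19,n→14 [Hopcroft].
'cf': |S_i|=[29, 13, 4] end={s0,s13,s2,s29} rej; 2/2 del acc.
'7nc': |S_i|=[29, 17, 8, 3] end={s0,s13,s29} ∉↓L; 3/3 del acc.
'f7ff': run [29, 24, 9, 6, 3] end={s0,s13,s29} ∉↓L; 4/4 del acc.
'nf7c': N↓-sim [29, 24, 15, 5, 3] end={s0,s13,s29} ∉↓L; 4/4 del acc.
4 obstructions.

min(Σ*\↓L) = [cf, 7nc, f7ff, nf7c].


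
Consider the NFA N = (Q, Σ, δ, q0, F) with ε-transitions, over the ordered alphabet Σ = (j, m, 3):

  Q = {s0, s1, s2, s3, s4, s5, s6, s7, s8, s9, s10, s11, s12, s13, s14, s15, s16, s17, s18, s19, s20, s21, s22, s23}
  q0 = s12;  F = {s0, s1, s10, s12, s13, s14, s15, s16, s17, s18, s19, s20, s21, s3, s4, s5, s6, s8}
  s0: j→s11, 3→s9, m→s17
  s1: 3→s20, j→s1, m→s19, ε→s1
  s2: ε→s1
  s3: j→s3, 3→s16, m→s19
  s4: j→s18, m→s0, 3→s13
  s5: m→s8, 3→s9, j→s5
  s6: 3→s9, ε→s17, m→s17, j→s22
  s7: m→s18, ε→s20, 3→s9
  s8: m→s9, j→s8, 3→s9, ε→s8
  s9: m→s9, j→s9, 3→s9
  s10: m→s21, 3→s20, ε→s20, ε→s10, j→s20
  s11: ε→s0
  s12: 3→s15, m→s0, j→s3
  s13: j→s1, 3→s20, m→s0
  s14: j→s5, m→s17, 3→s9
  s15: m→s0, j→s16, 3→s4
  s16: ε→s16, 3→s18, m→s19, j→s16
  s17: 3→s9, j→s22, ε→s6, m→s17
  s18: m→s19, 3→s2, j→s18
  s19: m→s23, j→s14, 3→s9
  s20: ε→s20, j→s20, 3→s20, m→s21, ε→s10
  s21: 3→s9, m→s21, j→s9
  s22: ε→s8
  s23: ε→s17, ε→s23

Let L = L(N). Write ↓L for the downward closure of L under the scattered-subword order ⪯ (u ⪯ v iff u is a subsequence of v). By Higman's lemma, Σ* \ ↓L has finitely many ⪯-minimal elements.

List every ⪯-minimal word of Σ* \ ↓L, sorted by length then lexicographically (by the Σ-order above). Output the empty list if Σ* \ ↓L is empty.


Antichain: [m3, mmjm, jmjjmm, 3333mj].

|Q|=24, |F|=18, |δ|=74 (15 ε).
min D↑ (17 st, q0=0, F={7}): 0:j→1,m→2,3→3 1:j→1,m→4,3→5 2:j→2,m→6,3→7 3:j→5,m→2,3→8 4:j→9,m→6,3→7 5:j→5,m→4,3→10 6:j→11,m→6,3→7 7:j→7,m→7,3→7 8:j→10,m→2,3→12 9:j→13,m→6,3→7 10:j→10,m→4,3→14 11:j→11,m→7,3→7 12:j→14,m→2,3→15 13:j→13,m→11,3→7 14:j→14,m→4,3→15 15:j→15,m→16,3→15 16:j→7,m→16,3→7.
'm3': N↓-sim [23, 12, 1] end={s9} — reject; 2/2 single-dels accept.
'mmjm': |S_i|=[23, 12, 7, 3, 1] end={s9} — reject; 4/4 single-dels accept.
'jmjjmm': run [23, 19, 10, 7, 4, 2, 1] end={s9} ∉↓L; 6/6 del acc.
'3333mj': run [23, 21, 19, 17, 4, 2, 1] end={s9} rej; 6/6 del acc.
4 words, ⪯-incomp.


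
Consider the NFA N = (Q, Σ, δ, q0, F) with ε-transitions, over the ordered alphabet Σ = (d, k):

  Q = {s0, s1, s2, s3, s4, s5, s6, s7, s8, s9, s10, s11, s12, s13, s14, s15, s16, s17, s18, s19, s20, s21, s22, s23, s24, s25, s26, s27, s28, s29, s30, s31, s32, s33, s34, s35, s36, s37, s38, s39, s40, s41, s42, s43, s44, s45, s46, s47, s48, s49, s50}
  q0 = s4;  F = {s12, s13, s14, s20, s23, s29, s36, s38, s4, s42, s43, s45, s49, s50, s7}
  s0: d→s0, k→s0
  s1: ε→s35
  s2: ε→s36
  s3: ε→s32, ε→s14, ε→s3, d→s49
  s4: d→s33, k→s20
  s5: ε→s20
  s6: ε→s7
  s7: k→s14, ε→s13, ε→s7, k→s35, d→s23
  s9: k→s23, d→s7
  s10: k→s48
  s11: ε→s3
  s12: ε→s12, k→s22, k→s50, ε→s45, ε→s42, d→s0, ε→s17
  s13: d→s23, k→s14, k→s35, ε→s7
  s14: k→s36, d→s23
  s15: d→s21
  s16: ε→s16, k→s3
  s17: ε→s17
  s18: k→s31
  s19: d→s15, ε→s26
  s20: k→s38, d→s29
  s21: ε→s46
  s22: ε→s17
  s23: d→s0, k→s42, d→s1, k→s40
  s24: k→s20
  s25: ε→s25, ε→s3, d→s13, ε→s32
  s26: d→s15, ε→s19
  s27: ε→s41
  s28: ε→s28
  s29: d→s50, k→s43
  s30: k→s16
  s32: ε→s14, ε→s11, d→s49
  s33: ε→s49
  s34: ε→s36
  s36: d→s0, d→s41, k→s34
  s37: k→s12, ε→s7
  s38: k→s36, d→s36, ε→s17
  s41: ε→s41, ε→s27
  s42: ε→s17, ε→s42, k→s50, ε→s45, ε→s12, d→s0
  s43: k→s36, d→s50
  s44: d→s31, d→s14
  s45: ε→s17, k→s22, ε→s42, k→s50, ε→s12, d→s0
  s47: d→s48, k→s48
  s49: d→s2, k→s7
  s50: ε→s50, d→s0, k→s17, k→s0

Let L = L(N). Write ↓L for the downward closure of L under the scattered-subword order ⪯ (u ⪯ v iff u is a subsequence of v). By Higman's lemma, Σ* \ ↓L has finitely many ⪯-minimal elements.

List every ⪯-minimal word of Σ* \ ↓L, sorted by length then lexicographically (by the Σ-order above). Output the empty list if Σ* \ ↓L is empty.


min(Σ*\↓L) = [ddd, kddk, kkdd, kkkd, dkdkkk].

|Q|=51, |F|=15, |δ|=100 (42 ε).
min D↑ (13 st, q0=0, F={7}): 0:d→1,k→2 1:d→3,k→4 2:d→5,k→6 3:d→7,k→3 4:d→8,k→9 5:d→10,k→11 6:d→3,k→3 7:d→7,k→7 8:d→7,k→12 9:d→8,k→3 10:d→7,k→7 11:d→10,k→3 12:d→7,k→10.
'ddd': N↓-sim [26, 23, 16, 5] end={s0,s1,s27,s35,s41} ∉↓L; 3/3 deletions ∈↓L.
'kddk': run [26, 22, 17, 7, 2] end={s0,s17} ∉↓L; 4/4 del acc.
'kkdd': N↓-sim [26, 22, 18, 15, 5] end={s0,s1,s27,s35,s41} rej; 4/4 deletions ∈↓L.
'kkkd': run [26, 22, 18, 12, 3] end={s0,s27,s41} — reject; 4/4 single-dels accept.
'dkdkkk': run [26, 23, 19, 13, 8, 4, 2] end={s0,s17} ∉↓L; 6/6 deletions ∈↓L.
5 words, ⪯-incomp.


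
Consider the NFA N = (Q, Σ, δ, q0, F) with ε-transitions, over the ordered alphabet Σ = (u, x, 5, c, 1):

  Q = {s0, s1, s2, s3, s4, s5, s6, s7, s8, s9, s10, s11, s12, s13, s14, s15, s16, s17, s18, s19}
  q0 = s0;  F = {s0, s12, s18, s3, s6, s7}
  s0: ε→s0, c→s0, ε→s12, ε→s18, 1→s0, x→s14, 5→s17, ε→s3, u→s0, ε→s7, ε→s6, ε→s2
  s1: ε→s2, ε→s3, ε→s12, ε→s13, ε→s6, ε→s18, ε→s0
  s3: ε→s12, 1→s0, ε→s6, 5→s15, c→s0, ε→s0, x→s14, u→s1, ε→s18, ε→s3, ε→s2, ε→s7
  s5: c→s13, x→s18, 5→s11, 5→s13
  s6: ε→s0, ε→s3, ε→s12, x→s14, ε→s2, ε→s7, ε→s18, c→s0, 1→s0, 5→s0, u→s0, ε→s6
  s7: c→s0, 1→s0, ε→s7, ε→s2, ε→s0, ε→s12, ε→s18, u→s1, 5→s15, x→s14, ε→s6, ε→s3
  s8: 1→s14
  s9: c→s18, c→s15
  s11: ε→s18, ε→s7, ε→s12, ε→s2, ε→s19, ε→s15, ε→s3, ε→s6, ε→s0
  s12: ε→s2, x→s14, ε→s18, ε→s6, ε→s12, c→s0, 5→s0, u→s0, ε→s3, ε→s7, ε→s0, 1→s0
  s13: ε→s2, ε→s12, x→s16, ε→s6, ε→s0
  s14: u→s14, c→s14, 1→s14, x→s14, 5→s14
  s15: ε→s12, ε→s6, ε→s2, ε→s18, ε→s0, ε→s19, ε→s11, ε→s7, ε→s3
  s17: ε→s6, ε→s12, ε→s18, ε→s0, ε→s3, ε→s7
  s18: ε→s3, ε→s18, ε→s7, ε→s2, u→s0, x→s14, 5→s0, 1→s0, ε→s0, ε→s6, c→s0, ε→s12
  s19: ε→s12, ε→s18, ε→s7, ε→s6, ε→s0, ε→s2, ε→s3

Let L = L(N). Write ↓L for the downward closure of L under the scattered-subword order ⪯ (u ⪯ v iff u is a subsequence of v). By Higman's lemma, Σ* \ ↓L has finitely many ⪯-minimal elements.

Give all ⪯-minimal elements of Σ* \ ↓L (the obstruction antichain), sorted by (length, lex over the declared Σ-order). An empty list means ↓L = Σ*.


|Q|=20, |F|=6, |δ|=127 (84 ε).
min D↑ (2 st, q0=0, F={1}): 0:u→0,x→1,5→0,c→0,1→0 1:u→1,x→1,5→1,c→1,1→1 (ε-aug+det+¬).
'x': |S_i|=[15, 2] end={s14,s16} ∉↓L; 1/1 single-dels accept.
1 obstructions.

Antichain: [x].


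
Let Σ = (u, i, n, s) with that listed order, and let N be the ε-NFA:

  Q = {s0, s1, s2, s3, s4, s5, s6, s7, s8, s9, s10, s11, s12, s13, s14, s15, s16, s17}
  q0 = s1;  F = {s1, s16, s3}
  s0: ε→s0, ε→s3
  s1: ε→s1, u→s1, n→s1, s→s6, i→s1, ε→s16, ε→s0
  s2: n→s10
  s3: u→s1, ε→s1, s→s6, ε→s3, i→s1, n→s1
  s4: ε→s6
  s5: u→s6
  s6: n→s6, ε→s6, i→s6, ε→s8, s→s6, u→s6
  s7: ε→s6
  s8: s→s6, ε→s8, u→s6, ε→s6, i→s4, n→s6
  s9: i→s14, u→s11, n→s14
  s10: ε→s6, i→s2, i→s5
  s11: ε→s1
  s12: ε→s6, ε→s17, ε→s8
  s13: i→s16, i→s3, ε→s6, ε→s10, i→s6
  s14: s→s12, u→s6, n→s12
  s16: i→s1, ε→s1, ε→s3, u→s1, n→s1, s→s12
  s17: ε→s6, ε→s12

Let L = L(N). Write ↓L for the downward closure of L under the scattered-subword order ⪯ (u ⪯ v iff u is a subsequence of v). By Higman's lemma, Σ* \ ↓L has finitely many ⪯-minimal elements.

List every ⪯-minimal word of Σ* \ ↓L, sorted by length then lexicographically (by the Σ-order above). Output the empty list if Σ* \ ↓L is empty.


min(Σ*\↓L) = [s].

|Q|=18, |F|=3, |δ|=57 (24 ε).
min D↑ (2 st, q0=0, F={1}): 0:u→0,i→0,n→0,s→1 1:u→1,i→1,n→1,s→1 [Hopcroft].
's': N↓-sim [9, 5] end={s12,s17,s4,s6,s8} rej; 1/1 deletions ∈↓L.
1 minimals (antichain).


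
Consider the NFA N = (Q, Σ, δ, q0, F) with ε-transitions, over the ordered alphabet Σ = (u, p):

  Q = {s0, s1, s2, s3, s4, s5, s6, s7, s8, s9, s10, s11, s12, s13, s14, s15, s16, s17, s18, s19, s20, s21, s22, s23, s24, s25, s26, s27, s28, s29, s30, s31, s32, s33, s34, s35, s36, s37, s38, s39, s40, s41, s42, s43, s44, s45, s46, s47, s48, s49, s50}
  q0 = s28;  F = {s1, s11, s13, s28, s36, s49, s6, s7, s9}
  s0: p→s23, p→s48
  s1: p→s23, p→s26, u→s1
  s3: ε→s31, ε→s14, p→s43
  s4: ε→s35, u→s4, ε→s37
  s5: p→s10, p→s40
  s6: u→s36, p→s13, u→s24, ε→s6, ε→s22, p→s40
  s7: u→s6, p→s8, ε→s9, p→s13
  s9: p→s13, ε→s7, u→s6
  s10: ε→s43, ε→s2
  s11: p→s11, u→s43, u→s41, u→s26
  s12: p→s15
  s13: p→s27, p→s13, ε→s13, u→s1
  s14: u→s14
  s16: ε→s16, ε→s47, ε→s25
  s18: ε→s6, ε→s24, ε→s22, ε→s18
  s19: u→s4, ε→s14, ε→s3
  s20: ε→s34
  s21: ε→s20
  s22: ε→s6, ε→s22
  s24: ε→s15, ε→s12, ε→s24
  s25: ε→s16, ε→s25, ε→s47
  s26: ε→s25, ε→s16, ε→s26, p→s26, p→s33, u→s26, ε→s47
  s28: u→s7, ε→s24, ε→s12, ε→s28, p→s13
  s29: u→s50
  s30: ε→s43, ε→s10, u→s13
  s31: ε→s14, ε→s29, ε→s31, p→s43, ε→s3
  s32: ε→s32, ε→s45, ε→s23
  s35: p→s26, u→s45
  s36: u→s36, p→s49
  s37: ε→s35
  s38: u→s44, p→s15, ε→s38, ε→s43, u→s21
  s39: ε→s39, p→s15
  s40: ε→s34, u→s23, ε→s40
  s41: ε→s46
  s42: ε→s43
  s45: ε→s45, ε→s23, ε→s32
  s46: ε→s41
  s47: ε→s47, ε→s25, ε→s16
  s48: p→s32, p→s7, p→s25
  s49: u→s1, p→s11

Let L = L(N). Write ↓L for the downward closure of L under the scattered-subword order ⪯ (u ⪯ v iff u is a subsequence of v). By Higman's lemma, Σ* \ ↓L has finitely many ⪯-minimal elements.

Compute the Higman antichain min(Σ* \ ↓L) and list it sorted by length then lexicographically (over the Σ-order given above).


|Q|=51, |F|=9, |δ|=111 (61 ε).
min D↑ (9 st, q0=0, F={6}): 0:u→1,p→2 1:u→3,p→2 2:u→4,p→2 3:u→5,p→2 4:u→4,p→6 5:u→5,p→7 6:u→6,p→6 7:u→4,p→8 8:u→6,p→8 [Hopcroft].
'pup': |S_i|=[26, 18, 10, 6] end={s16,s23,s25,s26,s33,s47} rej; 3/3 deletions ∈↓L.
'uuuppu': |S_i|=[26, 25, 22, 16, 13, 10, 8] end={s16,s25,s26,s33,s41,s43,s46,s47} ∉↓L; 6/6 del acc.
2 words, ⪯-incomp.

min(Σ*\↓L) = [pup, uuuppu].


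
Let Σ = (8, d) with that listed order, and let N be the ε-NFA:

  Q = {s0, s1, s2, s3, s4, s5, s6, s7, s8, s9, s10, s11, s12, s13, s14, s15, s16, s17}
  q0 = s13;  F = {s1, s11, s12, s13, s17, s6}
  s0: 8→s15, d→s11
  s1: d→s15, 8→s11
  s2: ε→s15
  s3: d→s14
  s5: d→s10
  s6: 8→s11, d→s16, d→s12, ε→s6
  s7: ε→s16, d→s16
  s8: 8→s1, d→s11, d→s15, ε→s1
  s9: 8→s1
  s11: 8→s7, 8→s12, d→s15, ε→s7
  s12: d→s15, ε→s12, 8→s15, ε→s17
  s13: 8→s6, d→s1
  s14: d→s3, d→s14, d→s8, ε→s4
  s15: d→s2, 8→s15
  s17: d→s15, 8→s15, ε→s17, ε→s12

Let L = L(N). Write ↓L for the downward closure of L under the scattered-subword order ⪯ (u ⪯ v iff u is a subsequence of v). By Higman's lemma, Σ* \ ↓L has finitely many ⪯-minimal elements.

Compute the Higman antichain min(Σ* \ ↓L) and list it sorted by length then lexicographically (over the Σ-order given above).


A = [dd, 88d, 8d8, 8888, d888].

|Q|=18, |F|=6, |δ|=38 (10 ε).
min D↑ (6 st, q0=0, F={5}): 0:8→1,d→2 1:8→3,d→4 2:8→3,d→5 3:8→4,d→5 4:8→5,d→5 5:8→5,d→5.
'dd': |S_i|=[10, 8, 3] end={s15,s16,s2} rej; 2/2 deletions ∈↓L.
'88d': run [10, 8, 7, 3] end={s15,s16,s2} — reject; 3/3 deletions ∈↓L.
'8d8': |S_i|=[10, 8, 5, 2] end={s15,s2} ∉↓L; 3/3 deletions ∈↓L.
'8888': |S_i|=[10, 8, 7, 6, 2] end={s15,s2} ∉↓L; 4/4 single-dels accept.
'd888': run [10, 8, 7, 6, 2] end={s15,s2} — reject; 4/4 del acc.
5 obstructions.


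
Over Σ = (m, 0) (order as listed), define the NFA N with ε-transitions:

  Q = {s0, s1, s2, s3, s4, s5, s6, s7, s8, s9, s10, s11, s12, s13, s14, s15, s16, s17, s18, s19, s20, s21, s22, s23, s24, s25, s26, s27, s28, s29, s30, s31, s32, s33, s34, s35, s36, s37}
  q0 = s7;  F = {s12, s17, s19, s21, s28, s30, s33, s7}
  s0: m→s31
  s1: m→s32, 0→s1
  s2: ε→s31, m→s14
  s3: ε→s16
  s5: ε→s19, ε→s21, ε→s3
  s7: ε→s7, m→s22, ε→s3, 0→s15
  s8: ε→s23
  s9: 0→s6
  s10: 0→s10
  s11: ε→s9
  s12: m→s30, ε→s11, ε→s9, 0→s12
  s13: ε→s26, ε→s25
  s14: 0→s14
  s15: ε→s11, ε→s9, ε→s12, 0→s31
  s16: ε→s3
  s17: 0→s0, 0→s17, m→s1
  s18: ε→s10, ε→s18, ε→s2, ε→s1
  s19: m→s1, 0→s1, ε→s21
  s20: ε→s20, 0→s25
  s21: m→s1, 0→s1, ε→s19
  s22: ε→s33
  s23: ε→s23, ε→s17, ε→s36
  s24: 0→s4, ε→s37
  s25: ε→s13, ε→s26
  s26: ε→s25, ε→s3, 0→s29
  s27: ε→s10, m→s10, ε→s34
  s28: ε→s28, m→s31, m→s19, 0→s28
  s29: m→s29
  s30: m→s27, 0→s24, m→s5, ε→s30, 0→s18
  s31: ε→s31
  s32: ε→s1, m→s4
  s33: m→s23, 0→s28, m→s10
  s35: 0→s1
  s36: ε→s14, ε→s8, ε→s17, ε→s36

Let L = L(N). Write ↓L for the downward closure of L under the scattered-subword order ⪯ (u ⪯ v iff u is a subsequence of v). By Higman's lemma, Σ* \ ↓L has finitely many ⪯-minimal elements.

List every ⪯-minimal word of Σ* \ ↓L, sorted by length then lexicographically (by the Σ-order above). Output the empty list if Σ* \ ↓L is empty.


|Q|=38, |F|=8, |δ|=79 (43 ε).
min D↑ (8 st, q0=0, F={6}): 0:m→1,0→2 1:m→3,0→4 2:m→5,0→2 3:m→6,0→3 4:m→7,0→4 5:m→7,0→6 6:m→6,0→6 7:m→6,0→6 (ε-aug+det+¬).
'mmm': N↓-sim [32, 26, 18, 5] end={s1,s10,s31,s32,s4} ∉↓L; 3/3 del acc.
'0m0': |S_i|=[32, 26, 18, 10] end={s1,s10,s14,s18,s2,s24,s31,s32,s37,s4} — reject; 3/3 deletions ∈↓L.
2 minimals (antichain).

min(Σ*\↓L) = [mmm, 0m0].


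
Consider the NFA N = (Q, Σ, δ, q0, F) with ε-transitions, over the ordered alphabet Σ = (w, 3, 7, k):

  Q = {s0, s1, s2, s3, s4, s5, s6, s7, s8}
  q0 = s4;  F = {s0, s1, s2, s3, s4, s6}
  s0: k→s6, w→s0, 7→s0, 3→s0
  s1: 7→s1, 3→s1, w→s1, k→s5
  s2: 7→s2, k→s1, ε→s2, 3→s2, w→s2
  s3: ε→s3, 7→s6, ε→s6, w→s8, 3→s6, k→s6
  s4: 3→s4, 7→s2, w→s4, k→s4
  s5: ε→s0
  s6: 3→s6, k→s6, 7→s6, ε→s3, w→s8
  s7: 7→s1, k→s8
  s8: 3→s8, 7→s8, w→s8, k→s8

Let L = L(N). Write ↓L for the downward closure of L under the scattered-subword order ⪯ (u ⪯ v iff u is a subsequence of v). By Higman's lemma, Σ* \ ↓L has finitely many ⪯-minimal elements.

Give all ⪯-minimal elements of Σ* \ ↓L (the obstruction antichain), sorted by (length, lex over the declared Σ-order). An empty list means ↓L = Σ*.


|Q|=9, |F|=6, |δ|=35 (5 ε).
min D↑ (6 st, q0=0, F={5}): 0:w→0,3→0,7→1,k→0 1:w→1,3→1,7→1,k→2 2:w→2,3→2,7→2,k→3 3:w→3,3→3,7→3,k→4 4:w→5,3→4,7→4,k→4 5:w→5,3→5,7→5,k→5 (ε-aug+det+¬).
'7kkkw': N↓-sim [8, 7, 6, 5, 3, 1] end={s8} — reject; 5/5 deletions ∈↓L.
1 minimals (antichain).

min(Σ*\↓L) = [7kkkw].


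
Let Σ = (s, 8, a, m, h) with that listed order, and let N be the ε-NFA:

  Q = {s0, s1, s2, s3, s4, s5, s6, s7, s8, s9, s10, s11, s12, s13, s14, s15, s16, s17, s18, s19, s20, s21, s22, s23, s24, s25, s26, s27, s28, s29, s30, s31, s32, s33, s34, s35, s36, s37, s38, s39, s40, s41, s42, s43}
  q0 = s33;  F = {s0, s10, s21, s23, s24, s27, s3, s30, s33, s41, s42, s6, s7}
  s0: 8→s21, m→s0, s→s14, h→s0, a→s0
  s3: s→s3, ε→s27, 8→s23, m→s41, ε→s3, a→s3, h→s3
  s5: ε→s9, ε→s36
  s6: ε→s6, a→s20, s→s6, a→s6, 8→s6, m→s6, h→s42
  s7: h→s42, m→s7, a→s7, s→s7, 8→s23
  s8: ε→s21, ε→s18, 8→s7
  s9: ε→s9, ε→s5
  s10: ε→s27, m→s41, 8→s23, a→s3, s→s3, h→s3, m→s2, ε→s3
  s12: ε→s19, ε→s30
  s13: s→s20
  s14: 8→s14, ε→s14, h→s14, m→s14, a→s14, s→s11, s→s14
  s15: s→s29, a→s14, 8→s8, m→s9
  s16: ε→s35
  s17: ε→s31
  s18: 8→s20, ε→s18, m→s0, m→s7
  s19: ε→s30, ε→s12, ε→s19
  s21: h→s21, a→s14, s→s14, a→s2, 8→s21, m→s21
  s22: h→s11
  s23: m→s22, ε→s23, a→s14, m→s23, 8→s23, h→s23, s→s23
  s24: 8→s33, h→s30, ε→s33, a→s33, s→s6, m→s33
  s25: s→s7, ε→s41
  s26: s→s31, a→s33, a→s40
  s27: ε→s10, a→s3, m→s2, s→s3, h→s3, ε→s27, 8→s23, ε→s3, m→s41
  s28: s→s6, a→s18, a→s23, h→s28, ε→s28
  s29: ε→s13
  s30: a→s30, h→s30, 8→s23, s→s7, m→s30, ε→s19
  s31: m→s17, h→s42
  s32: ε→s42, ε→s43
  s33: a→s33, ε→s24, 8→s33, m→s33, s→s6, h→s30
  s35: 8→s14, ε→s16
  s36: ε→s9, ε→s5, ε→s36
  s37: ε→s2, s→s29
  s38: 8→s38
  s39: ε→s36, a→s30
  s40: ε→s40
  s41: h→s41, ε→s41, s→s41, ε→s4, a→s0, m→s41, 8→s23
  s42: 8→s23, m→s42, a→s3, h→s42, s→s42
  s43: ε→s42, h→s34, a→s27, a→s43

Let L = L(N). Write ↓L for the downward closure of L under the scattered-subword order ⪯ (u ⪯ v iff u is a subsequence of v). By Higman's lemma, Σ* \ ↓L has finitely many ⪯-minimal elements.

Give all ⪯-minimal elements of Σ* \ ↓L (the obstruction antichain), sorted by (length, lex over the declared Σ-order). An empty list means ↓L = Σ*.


|Q|=44, |F|=13, |δ|=145 (42 ε).
min D↑ (11 st, q0=0, F={7}): 0:s→1,8→0,a→0,m→0,h→2 1:s→1,8→1,a→1,m→1,h→3 2:s→4,8→5,a→2,m→2,h→2 3:s→3,8→5,a→6,m→3,h→3 4:s→4,8→5,a→4,m→4,h→3 5:s→5,8→5,a→7,m→5,h→5 6:s→6,8→5,a→6,m→8,h→6 7:s→7,8→7,a→7,m→7,h→7 8:s→8,8→5,a→9,m→8,h→8 9:s→7,8→10,a→9,m→9,h→9 10:s→7,8→10,a→7,m→10,h→10 (ε-aug+det+¬).
'h8a': |S_i|=[21, 17, 6, 3] end={s11,s14,s2} ∉↓L; 3/3 deletions ∈↓L.
'shamas': |S_i|=[21, 16, 13, 12, 9, 5, 2] end={s11,s14} — reject; 6/6 del acc.
2 minimals (antichain).

A = [h8a, shamas].


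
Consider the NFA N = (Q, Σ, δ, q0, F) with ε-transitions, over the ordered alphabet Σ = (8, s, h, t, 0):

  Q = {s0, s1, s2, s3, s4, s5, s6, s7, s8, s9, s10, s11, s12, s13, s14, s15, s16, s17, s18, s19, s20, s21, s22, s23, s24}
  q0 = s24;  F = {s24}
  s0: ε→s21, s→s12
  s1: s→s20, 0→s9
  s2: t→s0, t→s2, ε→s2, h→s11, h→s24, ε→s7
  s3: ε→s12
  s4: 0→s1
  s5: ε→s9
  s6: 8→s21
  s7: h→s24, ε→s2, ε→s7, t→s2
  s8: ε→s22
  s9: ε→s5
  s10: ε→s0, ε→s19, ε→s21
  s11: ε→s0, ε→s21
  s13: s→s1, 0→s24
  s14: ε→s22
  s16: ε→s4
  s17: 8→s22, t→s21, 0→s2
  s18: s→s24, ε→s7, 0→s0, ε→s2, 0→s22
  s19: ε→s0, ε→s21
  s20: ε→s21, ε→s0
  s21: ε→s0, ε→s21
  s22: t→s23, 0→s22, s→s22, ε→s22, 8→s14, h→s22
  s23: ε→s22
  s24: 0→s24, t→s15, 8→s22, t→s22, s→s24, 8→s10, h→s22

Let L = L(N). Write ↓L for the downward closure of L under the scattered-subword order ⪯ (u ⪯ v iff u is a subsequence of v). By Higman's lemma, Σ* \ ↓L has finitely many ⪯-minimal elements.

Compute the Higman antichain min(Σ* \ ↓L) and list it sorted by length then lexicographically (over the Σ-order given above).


|Q|=25, |F|=1, |δ|=57 (26 ε).
min D↑ (2 st, q0=0, F={1}): 0:8→1,s→0,h→1,t→1,0→0 1:8→1,s→1,h→1,t→1,0→1 (ε-aug+det+¬).
'8': run [10, 8] end={s0,s10,s12,s14,s19,s21,s22,s23} rej; 1/1 del acc.
'h': N↓-sim [10, 3] end={s14,s22,s23} — reject; 1/1 single-dels accept.
't': run [10, 4] end={s14,s15,s22,s23} — reject; 1/1 deletions ∈↓L.
3 obstructions.

min(Σ*\↓L) = [8, h, t].
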